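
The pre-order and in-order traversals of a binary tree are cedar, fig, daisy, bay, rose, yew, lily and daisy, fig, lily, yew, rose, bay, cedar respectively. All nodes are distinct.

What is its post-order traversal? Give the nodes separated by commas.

The first element of pre-order is the root; it splits in-order into left and right subtrees.
Root cedar: left subtree has 6 nodes {daisy, fig, lily, yew, rose, bay}, right has 0 { }.
  Root fig: left subtree has 1 node {daisy}, right has 4 {lily, yew, rose, bay}.
    Root bay: left subtree has 3 nodes {lily, yew, rose}, right has 0 { }.
      Root rose: left subtree has 2 nodes {lily, yew}, right has 0 { }.
        Root yew: left subtree has 1 node {lily}, right has 0 { }.

daisy, lily, yew, rose, bay, fig, cedar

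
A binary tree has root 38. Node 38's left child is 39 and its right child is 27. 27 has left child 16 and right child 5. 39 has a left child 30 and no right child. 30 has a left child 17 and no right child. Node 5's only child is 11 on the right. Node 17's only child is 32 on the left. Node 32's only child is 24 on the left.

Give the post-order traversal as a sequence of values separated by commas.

24, 32, 17, 30, 39, 16, 11, 5, 27, 38

Post-order visits the left subtree, then the right subtree, then the node.
At 38: go left to 39.
  At 39: go left to 30.
    At 30: go left to 17.
      At 17: go left to 32.
        At 32: go left to 24.
          24 is a leaf — visit 24.
        At 32: no right child.
        Visit 32.
      At 17: no right child.
      Visit 17.
    At 30: no right child.
    Visit 30.
  At 39: no right child.
  Visit 39.
At 38: go right to 27.
  At 27: go left to 16.
    16 is a leaf — visit 16.
  At 27: go right to 5.
    At 5: no left child.
    At 5: go right to 11.
      11 is a leaf — visit 11.
    Visit 5.
  Visit 27.
Visit 38.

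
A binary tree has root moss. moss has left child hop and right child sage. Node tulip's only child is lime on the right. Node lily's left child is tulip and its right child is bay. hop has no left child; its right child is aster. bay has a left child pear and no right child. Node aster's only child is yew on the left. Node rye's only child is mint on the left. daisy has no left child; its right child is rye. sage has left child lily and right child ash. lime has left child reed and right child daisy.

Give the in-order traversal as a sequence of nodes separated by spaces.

hop yew aster moss tulip reed lime daisy mint rye lily pear bay sage ash

In-order visits the left subtree, then the node, then the right subtree.
At moss: go left to hop.
  At hop: no left child.
  Visit hop.
  At hop: go right to aster.
    At aster: go left to yew.
      yew is a leaf — visit yew.
    Visit aster.
    At aster: no right child.
Visit moss.
At moss: go right to sage.
  At sage: go left to lily.
    At lily: go left to tulip.
      At tulip: no left child.
      Visit tulip.
      At tulip: go right to lime.
        At lime: go left to reed.
          reed is a leaf — visit reed.
        Visit lime.
        At lime: go right to daisy.
          At daisy: no left child.
          Visit daisy.
          At daisy: go right to rye.
            At rye: go left to mint.
              mint is a leaf — visit mint.
            Visit rye.
            At rye: no right child.
    Visit lily.
    At lily: go right to bay.
      At bay: go left to pear.
        pear is a leaf — visit pear.
      Visit bay.
      At bay: no right child.
  Visit sage.
  At sage: go right to ash.
    ash is a leaf — visit ash.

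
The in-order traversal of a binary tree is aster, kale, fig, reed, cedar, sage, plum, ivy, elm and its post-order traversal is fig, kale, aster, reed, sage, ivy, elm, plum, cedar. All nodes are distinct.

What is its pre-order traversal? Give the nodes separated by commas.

cedar, reed, aster, kale, fig, plum, sage, elm, ivy

The last element of post-order is the root; it splits in-order into left and right subtrees.
Root cedar: left subtree has 4 nodes {aster, kale, fig, reed}, right has 4 {sage, plum, ivy, elm}.
  Root reed: left subtree has 3 nodes {aster, kale, fig}, right has 0 { }.
    Root aster: left subtree has 0 nodes { }, right has 2 {kale, fig}.
      Root kale: left subtree has 0 nodes { }, right has 1 {fig}.
  Root plum: left subtree has 1 node {sage}, right has 2 {ivy, elm}.
    Root elm: left subtree has 1 node {ivy}, right has 0 { }.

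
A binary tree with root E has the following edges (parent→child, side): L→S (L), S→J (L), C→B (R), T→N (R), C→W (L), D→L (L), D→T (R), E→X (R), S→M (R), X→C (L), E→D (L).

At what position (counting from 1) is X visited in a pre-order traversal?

9

Pre-order visits the node, then its left subtree, then its right subtree.
Visit E.
At E: go left to D.
  Visit D.
  At D: go left to L.
    Visit L.
    At L: go left to S.
      Visit S.
      At S: go left to J.
        J is a leaf — visit J.
      At S: go right to M.
        M is a leaf — visit M.
    At L: no right child.
  At D: go right to T.
    Visit T.
    At T: no left child.
    At T: go right to N.
      N is a leaf — visit N.
At E: go right to X.
  Visit X.
  At X: go left to C.
    Visit C.
    At C: go left to W.
      W is a leaf — visit W.
    At C: go right to B.
      B is a leaf — visit B.
  At X: no right child.
Full pre-order sequence: E, D, L, S, J, M, T, N, X, C, W, B.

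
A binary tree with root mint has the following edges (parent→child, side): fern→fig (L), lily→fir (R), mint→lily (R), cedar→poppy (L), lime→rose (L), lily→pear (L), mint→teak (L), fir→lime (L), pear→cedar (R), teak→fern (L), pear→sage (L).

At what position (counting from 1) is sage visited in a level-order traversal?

Level-order visits nodes level by level from the root, left to right within each level.
Level 0: mint
Level 1: teak, lily
Level 2: fern, pear, fir
Level 3: fig, sage, cedar, lime
Level 4: poppy, rose
Full level-order sequence: mint, teak, lily, fern, pear, fir, fig, sage, cedar, lime, poppy, rose.

8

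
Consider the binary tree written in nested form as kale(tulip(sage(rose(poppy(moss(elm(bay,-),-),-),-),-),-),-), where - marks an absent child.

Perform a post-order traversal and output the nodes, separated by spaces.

Post-order visits the left subtree, then the right subtree, then the node.
At kale: go left to tulip.
  At tulip: go left to sage.
    At sage: go left to rose.
      At rose: go left to poppy.
        At poppy: go left to moss.
          At moss: go left to elm.
            At elm: go left to bay.
              bay is a leaf — visit bay.
            At elm: no right child.
            Visit elm.
          At moss: no right child.
          Visit moss.
        At poppy: no right child.
        Visit poppy.
      At rose: no right child.
      Visit rose.
    At sage: no right child.
    Visit sage.
  At tulip: no right child.
  Visit tulip.
At kale: no right child.
Visit kale.

bay elm moss poppy rose sage tulip kale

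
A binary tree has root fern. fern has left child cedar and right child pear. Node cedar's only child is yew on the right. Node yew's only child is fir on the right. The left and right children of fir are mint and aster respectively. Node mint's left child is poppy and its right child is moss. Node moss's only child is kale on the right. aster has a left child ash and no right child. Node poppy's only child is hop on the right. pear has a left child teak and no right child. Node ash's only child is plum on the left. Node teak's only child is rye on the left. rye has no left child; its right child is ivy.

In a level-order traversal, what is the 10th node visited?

ivy

Level-order visits nodes level by level from the root, left to right within each level.
Level 0: fern
Level 1: cedar, pear
Level 2: yew, teak
Level 3: fir, rye
Level 4: mint, aster, ivy
Level 5: poppy, moss, ash
Level 6: hop, kale, plum
Full level-order sequence: fern, cedar, pear, yew, teak, fir, rye, mint, aster, ivy, poppy, moss, ash, hop, kale, plum.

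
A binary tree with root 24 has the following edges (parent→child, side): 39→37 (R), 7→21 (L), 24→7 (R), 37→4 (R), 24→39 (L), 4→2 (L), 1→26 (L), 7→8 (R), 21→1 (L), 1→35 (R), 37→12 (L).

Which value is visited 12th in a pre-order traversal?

8

Pre-order visits the node, then its left subtree, then its right subtree.
Visit 24.
At 24: go left to 39.
  Visit 39.
  At 39: no left child.
  At 39: go right to 37.
    Visit 37.
    At 37: go left to 12.
      12 is a leaf — visit 12.
    At 37: go right to 4.
      Visit 4.
      At 4: go left to 2.
        2 is a leaf — visit 2.
      At 4: no right child.
At 24: go right to 7.
  Visit 7.
  At 7: go left to 21.
    Visit 21.
    At 21: go left to 1.
      Visit 1.
      At 1: go left to 26.
        26 is a leaf — visit 26.
      At 1: go right to 35.
        35 is a leaf — visit 35.
    At 21: no right child.
  At 7: go right to 8.
    8 is a leaf — visit 8.
Full pre-order sequence: 24, 39, 37, 12, 4, 2, 7, 21, 1, 26, 35, 8.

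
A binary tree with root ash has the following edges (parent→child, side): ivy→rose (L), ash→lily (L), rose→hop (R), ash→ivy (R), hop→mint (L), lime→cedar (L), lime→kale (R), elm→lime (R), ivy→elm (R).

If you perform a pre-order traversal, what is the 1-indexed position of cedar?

9

Pre-order visits the node, then its left subtree, then its right subtree.
Visit ash.
At ash: go left to lily.
  lily is a leaf — visit lily.
At ash: go right to ivy.
  Visit ivy.
  At ivy: go left to rose.
    Visit rose.
    At rose: no left child.
    At rose: go right to hop.
      Visit hop.
      At hop: go left to mint.
        mint is a leaf — visit mint.
      At hop: no right child.
  At ivy: go right to elm.
    Visit elm.
    At elm: no left child.
    At elm: go right to lime.
      Visit lime.
      At lime: go left to cedar.
        cedar is a leaf — visit cedar.
      At lime: go right to kale.
        kale is a leaf — visit kale.
Full pre-order sequence: ash, lily, ivy, rose, hop, mint, elm, lime, cedar, kale.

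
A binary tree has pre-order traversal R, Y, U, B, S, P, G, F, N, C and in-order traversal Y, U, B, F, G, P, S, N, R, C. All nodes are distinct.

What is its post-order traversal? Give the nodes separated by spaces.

F G P N S B U Y C R

The first element of pre-order is the root; it splits in-order into left and right subtrees.
Root R: left subtree has 8 nodes {Y, U, B, F, G, P, S, N}, right has 1 {C}.
  Root Y: left subtree has 0 nodes { }, right has 7 {U, B, F, G, P, S, N}.
    Root U: left subtree has 0 nodes { }, right has 6 {B, F, G, P, S, N}.
      Root B: left subtree has 0 nodes { }, right has 5 {F, G, P, S, N}.
        Root S: left subtree has 3 nodes {F, G, P}, right has 1 {N}.
          Root P: left subtree has 2 nodes {F, G}, right has 0 { }.
            Root G: left subtree has 1 node {F}, right has 0 { }.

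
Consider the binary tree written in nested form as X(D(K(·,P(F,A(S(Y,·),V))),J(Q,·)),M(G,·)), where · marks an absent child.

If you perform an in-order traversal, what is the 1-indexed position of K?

In-order visits the left subtree, then the node, then the right subtree.
At X: go left to D.
  At D: go left to K.
    At K: no left child.
    Visit K.
    At K: go right to P.
      At P: go left to F.
        F is a leaf — visit F.
      Visit P.
      At P: go right to A.
        At A: go left to S.
          At S: go left to Y.
            Y is a leaf — visit Y.
          Visit S.
          At S: no right child.
        Visit A.
        At A: go right to V.
          V is a leaf — visit V.
  Visit D.
  At D: go right to J.
    At J: go left to Q.
      Q is a leaf — visit Q.
    Visit J.
    At J: no right child.
Visit X.
At X: go right to M.
  At M: go left to G.
    G is a leaf — visit G.
  Visit M.
  At M: no right child.
Full in-order sequence: K, F, P, Y, S, A, V, D, Q, J, X, G, M.

1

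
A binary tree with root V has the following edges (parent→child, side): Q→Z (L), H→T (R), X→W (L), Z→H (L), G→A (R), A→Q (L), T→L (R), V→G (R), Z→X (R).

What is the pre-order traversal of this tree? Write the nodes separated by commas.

Pre-order visits the node, then its left subtree, then its right subtree.
Visit V.
At V: no left child.
At V: go right to G.
  Visit G.
  At G: no left child.
  At G: go right to A.
    Visit A.
    At A: go left to Q.
      Visit Q.
      At Q: go left to Z.
        Visit Z.
        At Z: go left to H.
          Visit H.
          At H: no left child.
          At H: go right to T.
            Visit T.
            At T: no left child.
            At T: go right to L.
              L is a leaf — visit L.
        At Z: go right to X.
          Visit X.
          At X: go left to W.
            W is a leaf — visit W.
          At X: no right child.
      At Q: no right child.
    At A: no right child.

V, G, A, Q, Z, H, T, L, X, W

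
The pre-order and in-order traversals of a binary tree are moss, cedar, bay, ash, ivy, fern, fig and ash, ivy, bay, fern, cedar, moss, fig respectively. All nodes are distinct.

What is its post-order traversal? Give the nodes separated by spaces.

ivy ash fern bay cedar fig moss

The first element of pre-order is the root; it splits in-order into left and right subtrees.
Root moss: left subtree has 5 nodes {ash, ivy, bay, fern, cedar}, right has 1 {fig}.
  Root cedar: left subtree has 4 nodes {ash, ivy, bay, fern}, right has 0 { }.
    Root bay: left subtree has 2 nodes {ash, ivy}, right has 1 {fern}.
      Root ash: left subtree has 0 nodes { }, right has 1 {ivy}.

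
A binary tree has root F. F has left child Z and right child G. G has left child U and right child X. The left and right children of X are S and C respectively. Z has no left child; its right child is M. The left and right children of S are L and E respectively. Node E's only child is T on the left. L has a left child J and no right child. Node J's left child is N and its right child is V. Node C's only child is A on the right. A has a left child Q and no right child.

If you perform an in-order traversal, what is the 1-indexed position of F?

3

In-order visits the left subtree, then the node, then the right subtree.
At F: go left to Z.
  At Z: no left child.
  Visit Z.
  At Z: go right to M.
    M is a leaf — visit M.
Visit F.
At F: go right to G.
  At G: go left to U.
    U is a leaf — visit U.
  Visit G.
  At G: go right to X.
    At X: go left to S.
      At S: go left to L.
        At L: go left to J.
          At J: go left to N.
            N is a leaf — visit N.
          Visit J.
          At J: go right to V.
            V is a leaf — visit V.
        Visit L.
        At L: no right child.
      Visit S.
      At S: go right to E.
        At E: go left to T.
          T is a leaf — visit T.
        Visit E.
        At E: no right child.
    Visit X.
    At X: go right to C.
      At C: no left child.
      Visit C.
      At C: go right to A.
        At A: go left to Q.
          Q is a leaf — visit Q.
        Visit A.
        At A: no right child.
Full in-order sequence: Z, M, F, U, G, N, J, V, L, S, T, E, X, C, Q, A.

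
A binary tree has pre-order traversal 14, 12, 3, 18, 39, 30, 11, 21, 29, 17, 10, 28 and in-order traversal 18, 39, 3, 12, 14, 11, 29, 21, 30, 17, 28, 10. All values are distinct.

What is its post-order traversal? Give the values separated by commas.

39, 18, 3, 12, 29, 21, 11, 28, 10, 17, 30, 14

The first element of pre-order is the root; it splits in-order into left and right subtrees.
Root 14: left subtree has 4 nodes {18, 39, 3, 12}, right has 7 {11, 29, 21, 30, 17, 28, 10}.
  Root 12: left subtree has 3 nodes {18, 39, 3}, right has 0 { }.
    Root 3: left subtree has 2 nodes {18, 39}, right has 0 { }.
      Root 18: left subtree has 0 nodes { }, right has 1 {39}.
  Root 30: left subtree has 3 nodes {11, 29, 21}, right has 3 {17, 28, 10}.
    Root 11: left subtree has 0 nodes { }, right has 2 {29, 21}.
      Root 21: left subtree has 1 node {29}, right has 0 { }.
    Root 17: left subtree has 0 nodes { }, right has 2 {28, 10}.
      Root 10: left subtree has 1 node {28}, right has 0 { }.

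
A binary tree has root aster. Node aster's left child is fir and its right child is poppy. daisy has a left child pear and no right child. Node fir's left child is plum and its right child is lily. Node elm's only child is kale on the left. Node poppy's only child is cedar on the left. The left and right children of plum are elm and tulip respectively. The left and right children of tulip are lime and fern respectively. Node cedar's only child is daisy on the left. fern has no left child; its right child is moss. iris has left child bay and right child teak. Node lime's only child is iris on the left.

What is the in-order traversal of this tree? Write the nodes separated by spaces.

In-order visits the left subtree, then the node, then the right subtree.
At aster: go left to fir.
  At fir: go left to plum.
    At plum: go left to elm.
      At elm: go left to kale.
        kale is a leaf — visit kale.
      Visit elm.
      At elm: no right child.
    Visit plum.
    At plum: go right to tulip.
      At tulip: go left to lime.
        At lime: go left to iris.
          At iris: go left to bay.
            bay is a leaf — visit bay.
          Visit iris.
          At iris: go right to teak.
            teak is a leaf — visit teak.
        Visit lime.
        At lime: no right child.
      Visit tulip.
      At tulip: go right to fern.
        At fern: no left child.
        Visit fern.
        At fern: go right to moss.
          moss is a leaf — visit moss.
  Visit fir.
  At fir: go right to lily.
    lily is a leaf — visit lily.
Visit aster.
At aster: go right to poppy.
  At poppy: go left to cedar.
    At cedar: go left to daisy.
      At daisy: go left to pear.
        pear is a leaf — visit pear.
      Visit daisy.
      At daisy: no right child.
    Visit cedar.
    At cedar: no right child.
  Visit poppy.
  At poppy: no right child.

kale elm plum bay iris teak lime tulip fern moss fir lily aster pear daisy cedar poppy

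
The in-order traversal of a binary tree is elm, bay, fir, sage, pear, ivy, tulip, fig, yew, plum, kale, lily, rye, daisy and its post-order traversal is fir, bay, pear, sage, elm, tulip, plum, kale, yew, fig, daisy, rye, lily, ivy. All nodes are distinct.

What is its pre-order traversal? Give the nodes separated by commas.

ivy, elm, sage, bay, fir, pear, lily, fig, tulip, yew, kale, plum, rye, daisy

The last element of post-order is the root; it splits in-order into left and right subtrees.
Root ivy: left subtree has 5 nodes {elm, bay, fir, sage, pear}, right has 8 {tulip, fig, yew, plum, kale, lily, rye, daisy}.
  Root elm: left subtree has 0 nodes { }, right has 4 {bay, fir, sage, pear}.
    Root sage: left subtree has 2 nodes {bay, fir}, right has 1 {pear}.
      Root bay: left subtree has 0 nodes { }, right has 1 {fir}.
  Root lily: left subtree has 5 nodes {tulip, fig, yew, plum, kale}, right has 2 {rye, daisy}.
    Root fig: left subtree has 1 node {tulip}, right has 3 {yew, plum, kale}.
      Root yew: left subtree has 0 nodes { }, right has 2 {plum, kale}.
        Root kale: left subtree has 1 node {plum}, right has 0 { }.
    Root rye: left subtree has 0 nodes { }, right has 1 {daisy}.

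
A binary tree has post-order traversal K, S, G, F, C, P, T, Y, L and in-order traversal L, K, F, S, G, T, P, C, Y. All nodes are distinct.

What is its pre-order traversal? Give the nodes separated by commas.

L, Y, T, F, K, G, S, P, C

The last element of post-order is the root; it splits in-order into left and right subtrees.
Root L: left subtree has 0 nodes { }, right has 8 {K, F, S, G, T, P, C, Y}.
  Root Y: left subtree has 7 nodes {K, F, S, G, T, P, C}, right has 0 { }.
    Root T: left subtree has 4 nodes {K, F, S, G}, right has 2 {P, C}.
      Root F: left subtree has 1 node {K}, right has 2 {S, G}.
        Root G: left subtree has 1 node {S}, right has 0 { }.
      Root P: left subtree has 0 nodes { }, right has 1 {C}.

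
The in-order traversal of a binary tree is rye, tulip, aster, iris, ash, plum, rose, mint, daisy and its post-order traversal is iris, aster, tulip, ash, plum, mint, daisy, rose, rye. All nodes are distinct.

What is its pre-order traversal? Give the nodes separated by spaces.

The last element of post-order is the root; it splits in-order into left and right subtrees.
Root rye: left subtree has 0 nodes { }, right has 8 {tulip, aster, iris, ash, plum, rose, mint, daisy}.
  Root rose: left subtree has 5 nodes {tulip, aster, iris, ash, plum}, right has 2 {mint, daisy}.
    Root plum: left subtree has 4 nodes {tulip, aster, iris, ash}, right has 0 { }.
      Root ash: left subtree has 3 nodes {tulip, aster, iris}, right has 0 { }.
        Root tulip: left subtree has 0 nodes { }, right has 2 {aster, iris}.
          Root aster: left subtree has 0 nodes { }, right has 1 {iris}.
    Root daisy: left subtree has 1 node {mint}, right has 0 { }.

rye rose plum ash tulip aster iris daisy mint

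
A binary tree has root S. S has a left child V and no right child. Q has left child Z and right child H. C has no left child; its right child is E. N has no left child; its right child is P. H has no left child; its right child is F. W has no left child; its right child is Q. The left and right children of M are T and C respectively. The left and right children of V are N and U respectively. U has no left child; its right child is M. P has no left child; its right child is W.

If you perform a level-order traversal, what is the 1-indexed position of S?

1

Level-order visits nodes level by level from the root, left to right within each level.
Level 0: S
Level 1: V
Level 2: N, U
Level 3: P, M
Level 4: W, T, C
Level 5: Q, E
Level 6: Z, H
Level 7: F
Full level-order sequence: S, V, N, U, P, M, W, T, C, Q, E, Z, H, F.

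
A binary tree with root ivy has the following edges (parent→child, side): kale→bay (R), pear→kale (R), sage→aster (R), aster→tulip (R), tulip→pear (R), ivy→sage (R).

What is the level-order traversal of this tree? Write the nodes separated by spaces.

ivy sage aster tulip pear kale bay

Level-order visits nodes level by level from the root, left to right within each level.
Level 0: ivy
Level 1: sage
Level 2: aster
Level 3: tulip
Level 4: pear
Level 5: kale
Level 6: bay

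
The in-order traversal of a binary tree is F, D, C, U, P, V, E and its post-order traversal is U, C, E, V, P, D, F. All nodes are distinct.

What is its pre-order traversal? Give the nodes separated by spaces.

F D P C U V E

The last element of post-order is the root; it splits in-order into left and right subtrees.
Root F: left subtree has 0 nodes { }, right has 6 {D, C, U, P, V, E}.
  Root D: left subtree has 0 nodes { }, right has 5 {C, U, P, V, E}.
    Root P: left subtree has 2 nodes {C, U}, right has 2 {V, E}.
      Root C: left subtree has 0 nodes { }, right has 1 {U}.
      Root V: left subtree has 0 nodes { }, right has 1 {E}.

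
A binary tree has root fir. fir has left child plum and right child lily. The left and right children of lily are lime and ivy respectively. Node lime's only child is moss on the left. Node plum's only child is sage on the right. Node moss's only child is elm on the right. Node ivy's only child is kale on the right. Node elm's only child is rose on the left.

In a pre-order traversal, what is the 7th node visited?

elm

Pre-order visits the node, then its left subtree, then its right subtree.
Visit fir.
At fir: go left to plum.
  Visit plum.
  At plum: no left child.
  At plum: go right to sage.
    sage is a leaf — visit sage.
At fir: go right to lily.
  Visit lily.
  At lily: go left to lime.
    Visit lime.
    At lime: go left to moss.
      Visit moss.
      At moss: no left child.
      At moss: go right to elm.
        Visit elm.
        At elm: go left to rose.
          rose is a leaf — visit rose.
        At elm: no right child.
    At lime: no right child.
  At lily: go right to ivy.
    Visit ivy.
    At ivy: no left child.
    At ivy: go right to kale.
      kale is a leaf — visit kale.
Full pre-order sequence: fir, plum, sage, lily, lime, moss, elm, rose, ivy, kale.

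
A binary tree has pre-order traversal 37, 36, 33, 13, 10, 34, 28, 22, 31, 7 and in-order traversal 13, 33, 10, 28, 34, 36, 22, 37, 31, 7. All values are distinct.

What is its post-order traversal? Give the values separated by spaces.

The first element of pre-order is the root; it splits in-order into left and right subtrees.
Root 37: left subtree has 7 nodes {13, 33, 10, 28, 34, 36, 22}, right has 2 {31, 7}.
  Root 36: left subtree has 5 nodes {13, 33, 10, 28, 34}, right has 1 {22}.
    Root 33: left subtree has 1 node {13}, right has 3 {10, 28, 34}.
      Root 10: left subtree has 0 nodes { }, right has 2 {28, 34}.
        Root 34: left subtree has 1 node {28}, right has 0 { }.
  Root 31: left subtree has 0 nodes { }, right has 1 {7}.

13 28 34 10 33 22 36 7 31 37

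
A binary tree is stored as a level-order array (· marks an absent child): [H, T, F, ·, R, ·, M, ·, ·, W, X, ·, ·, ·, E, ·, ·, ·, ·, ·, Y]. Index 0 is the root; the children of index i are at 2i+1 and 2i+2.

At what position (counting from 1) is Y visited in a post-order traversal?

Post-order visits the left subtree, then the right subtree, then the node.
At H: go left to T.
  At T: no left child.
  At T: go right to R.
    At R: go left to W.
      At W: no left child.
      At W: go right to Y.
        Y is a leaf — visit Y.
      Visit W.
    At R: go right to X.
      X is a leaf — visit X.
    Visit R.
  Visit T.
At H: go right to F.
  At F: no left child.
  At F: go right to M.
    At M: no left child.
    At M: go right to E.
      E is a leaf — visit E.
    Visit M.
  Visit F.
Visit H.
Full post-order sequence: Y, W, X, R, T, E, M, F, H.

1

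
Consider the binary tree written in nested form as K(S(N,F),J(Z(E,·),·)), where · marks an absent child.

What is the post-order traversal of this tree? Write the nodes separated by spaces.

Post-order visits the left subtree, then the right subtree, then the node.
At K: go left to S.
  At S: go left to N.
    N is a leaf — visit N.
  At S: go right to F.
    F is a leaf — visit F.
  Visit S.
At K: go right to J.
  At J: go left to Z.
    At Z: go left to E.
      E is a leaf — visit E.
    At Z: no right child.
    Visit Z.
  At J: no right child.
  Visit J.
Visit K.

N F S E Z J K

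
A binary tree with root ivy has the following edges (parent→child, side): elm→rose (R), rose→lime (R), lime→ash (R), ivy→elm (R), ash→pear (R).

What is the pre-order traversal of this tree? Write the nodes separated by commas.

Pre-order visits the node, then its left subtree, then its right subtree.
Visit ivy.
At ivy: no left child.
At ivy: go right to elm.
  Visit elm.
  At elm: no left child.
  At elm: go right to rose.
    Visit rose.
    At rose: no left child.
    At rose: go right to lime.
      Visit lime.
      At lime: no left child.
      At lime: go right to ash.
        Visit ash.
        At ash: no left child.
        At ash: go right to pear.
          pear is a leaf — visit pear.

ivy, elm, rose, lime, ash, pear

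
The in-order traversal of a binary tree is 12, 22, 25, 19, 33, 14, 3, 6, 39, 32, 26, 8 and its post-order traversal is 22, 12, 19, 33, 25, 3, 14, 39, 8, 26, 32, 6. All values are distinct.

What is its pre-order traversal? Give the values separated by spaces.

6 14 25 12 22 33 19 3 32 39 26 8

The last element of post-order is the root; it splits in-order into left and right subtrees.
Root 6: left subtree has 7 nodes {12, 22, 25, 19, 33, 14, 3}, right has 4 {39, 32, 26, 8}.
  Root 14: left subtree has 5 nodes {12, 22, 25, 19, 33}, right has 1 {3}.
    Root 25: left subtree has 2 nodes {12, 22}, right has 2 {19, 33}.
      Root 12: left subtree has 0 nodes { }, right has 1 {22}.
      Root 33: left subtree has 1 node {19}, right has 0 { }.
  Root 32: left subtree has 1 node {39}, right has 2 {26, 8}.
    Root 26: left subtree has 0 nodes { }, right has 1 {8}.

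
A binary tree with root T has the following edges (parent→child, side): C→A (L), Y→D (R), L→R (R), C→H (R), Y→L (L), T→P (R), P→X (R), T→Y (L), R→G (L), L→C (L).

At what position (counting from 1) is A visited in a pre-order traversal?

5

Pre-order visits the node, then its left subtree, then its right subtree.
Visit T.
At T: go left to Y.
  Visit Y.
  At Y: go left to L.
    Visit L.
    At L: go left to C.
      Visit C.
      At C: go left to A.
        A is a leaf — visit A.
      At C: go right to H.
        H is a leaf — visit H.
    At L: go right to R.
      Visit R.
      At R: go left to G.
        G is a leaf — visit G.
      At R: no right child.
  At Y: go right to D.
    D is a leaf — visit D.
At T: go right to P.
  Visit P.
  At P: no left child.
  At P: go right to X.
    X is a leaf — visit X.
Full pre-order sequence: T, Y, L, C, A, H, R, G, D, P, X.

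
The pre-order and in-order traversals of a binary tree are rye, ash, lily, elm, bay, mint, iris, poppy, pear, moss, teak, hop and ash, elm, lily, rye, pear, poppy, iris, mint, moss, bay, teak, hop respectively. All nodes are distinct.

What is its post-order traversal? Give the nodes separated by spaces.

The first element of pre-order is the root; it splits in-order into left and right subtrees.
Root rye: left subtree has 3 nodes {ash, elm, lily}, right has 8 {pear, poppy, iris, mint, moss, bay, teak, hop}.
  Root ash: left subtree has 0 nodes { }, right has 2 {elm, lily}.
    Root lily: left subtree has 1 node {elm}, right has 0 { }.
  Root bay: left subtree has 5 nodes {pear, poppy, iris, mint, moss}, right has 2 {teak, hop}.
    Root mint: left subtree has 3 nodes {pear, poppy, iris}, right has 1 {moss}.
      Root iris: left subtree has 2 nodes {pear, poppy}, right has 0 { }.
        Root poppy: left subtree has 1 node {pear}, right has 0 { }.
    Root teak: left subtree has 0 nodes { }, right has 1 {hop}.

elm lily ash pear poppy iris moss mint hop teak bay rye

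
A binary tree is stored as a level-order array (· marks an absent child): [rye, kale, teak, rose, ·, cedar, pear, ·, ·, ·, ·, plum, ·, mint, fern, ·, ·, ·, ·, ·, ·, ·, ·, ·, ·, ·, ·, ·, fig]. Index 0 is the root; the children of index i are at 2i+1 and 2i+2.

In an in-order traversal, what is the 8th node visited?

fig

In-order visits the left subtree, then the node, then the right subtree.
At rye: go left to kale.
  At kale: go left to rose.
    rose is a leaf — visit rose.
  Visit kale.
  At kale: no right child.
Visit rye.
At rye: go right to teak.
  At teak: go left to cedar.
    At cedar: go left to plum.
      plum is a leaf — visit plum.
    Visit cedar.
    At cedar: no right child.
  Visit teak.
  At teak: go right to pear.
    At pear: go left to mint.
      At mint: no left child.
      Visit mint.
      At mint: go right to fig.
        fig is a leaf — visit fig.
    Visit pear.
    At pear: go right to fern.
      fern is a leaf — visit fern.
Full in-order sequence: rose, kale, rye, plum, cedar, teak, mint, fig, pear, fern.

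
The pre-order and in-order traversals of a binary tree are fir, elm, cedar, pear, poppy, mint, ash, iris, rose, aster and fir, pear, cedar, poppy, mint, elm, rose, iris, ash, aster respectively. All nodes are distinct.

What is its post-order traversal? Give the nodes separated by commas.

pear, mint, poppy, cedar, rose, iris, aster, ash, elm, fir

The first element of pre-order is the root; it splits in-order into left and right subtrees.
Root fir: left subtree has 0 nodes { }, right has 9 {pear, cedar, poppy, mint, elm, rose, iris, ash, aster}.
  Root elm: left subtree has 4 nodes {pear, cedar, poppy, mint}, right has 4 {rose, iris, ash, aster}.
    Root cedar: left subtree has 1 node {pear}, right has 2 {poppy, mint}.
      Root poppy: left subtree has 0 nodes { }, right has 1 {mint}.
    Root ash: left subtree has 2 nodes {rose, iris}, right has 1 {aster}.
      Root iris: left subtree has 1 node {rose}, right has 0 { }.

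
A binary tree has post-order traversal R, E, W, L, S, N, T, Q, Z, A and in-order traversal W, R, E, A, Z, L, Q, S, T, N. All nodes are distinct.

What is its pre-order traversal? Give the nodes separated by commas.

A, W, E, R, Z, Q, L, T, S, N

The last element of post-order is the root; it splits in-order into left and right subtrees.
Root A: left subtree has 3 nodes {W, R, E}, right has 6 {Z, L, Q, S, T, N}.
  Root W: left subtree has 0 nodes { }, right has 2 {R, E}.
    Root E: left subtree has 1 node {R}, right has 0 { }.
  Root Z: left subtree has 0 nodes { }, right has 5 {L, Q, S, T, N}.
    Root Q: left subtree has 1 node {L}, right has 3 {S, T, N}.
      Root T: left subtree has 1 node {S}, right has 1 {N}.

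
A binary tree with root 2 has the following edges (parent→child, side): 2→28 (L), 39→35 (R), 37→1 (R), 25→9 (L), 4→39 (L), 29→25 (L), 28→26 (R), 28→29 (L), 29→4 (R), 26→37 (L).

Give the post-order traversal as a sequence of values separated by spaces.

Post-order visits the left subtree, then the right subtree, then the node.
At 2: go left to 28.
  At 28: go left to 29.
    At 29: go left to 25.
      At 25: go left to 9.
        9 is a leaf — visit 9.
      At 25: no right child.
      Visit 25.
    At 29: go right to 4.
      At 4: go left to 39.
        At 39: no left child.
        At 39: go right to 35.
          35 is a leaf — visit 35.
        Visit 39.
      At 4: no right child.
      Visit 4.
    Visit 29.
  At 28: go right to 26.
    At 26: go left to 37.
      At 37: no left child.
      At 37: go right to 1.
        1 is a leaf — visit 1.
      Visit 37.
    At 26: no right child.
    Visit 26.
  Visit 28.
At 2: no right child.
Visit 2.

9 25 35 39 4 29 1 37 26 28 2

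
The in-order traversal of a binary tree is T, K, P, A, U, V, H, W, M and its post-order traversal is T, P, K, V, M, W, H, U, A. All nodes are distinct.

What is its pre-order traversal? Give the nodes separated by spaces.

The last element of post-order is the root; it splits in-order into left and right subtrees.
Root A: left subtree has 3 nodes {T, K, P}, right has 5 {U, V, H, W, M}.
  Root K: left subtree has 1 node {T}, right has 1 {P}.
  Root U: left subtree has 0 nodes { }, right has 4 {V, H, W, M}.
    Root H: left subtree has 1 node {V}, right has 2 {W, M}.
      Root W: left subtree has 0 nodes { }, right has 1 {M}.

A K T P U H V W M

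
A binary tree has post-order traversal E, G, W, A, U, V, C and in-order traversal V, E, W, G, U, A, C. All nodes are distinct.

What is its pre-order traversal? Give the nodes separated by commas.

C, V, U, W, E, G, A

The last element of post-order is the root; it splits in-order into left and right subtrees.
Root C: left subtree has 6 nodes {V, E, W, G, U, A}, right has 0 { }.
  Root V: left subtree has 0 nodes { }, right has 5 {E, W, G, U, A}.
    Root U: left subtree has 3 nodes {E, W, G}, right has 1 {A}.
      Root W: left subtree has 1 node {E}, right has 1 {G}.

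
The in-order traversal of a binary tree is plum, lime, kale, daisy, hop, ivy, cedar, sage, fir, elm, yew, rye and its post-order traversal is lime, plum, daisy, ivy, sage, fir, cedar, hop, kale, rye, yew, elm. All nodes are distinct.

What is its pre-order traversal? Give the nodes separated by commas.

The last element of post-order is the root; it splits in-order into left and right subtrees.
Root elm: left subtree has 9 nodes {plum, lime, kale, daisy, hop, ivy, cedar, sage, fir}, right has 2 {yew, rye}.
  Root kale: left subtree has 2 nodes {plum, lime}, right has 6 {daisy, hop, ivy, cedar, sage, fir}.
    Root plum: left subtree has 0 nodes { }, right has 1 {lime}.
    Root hop: left subtree has 1 node {daisy}, right has 4 {ivy, cedar, sage, fir}.
      Root cedar: left subtree has 1 node {ivy}, right has 2 {sage, fir}.
        Root fir: left subtree has 1 node {sage}, right has 0 { }.
  Root yew: left subtree has 0 nodes { }, right has 1 {rye}.

elm, kale, plum, lime, hop, daisy, cedar, ivy, fir, sage, yew, rye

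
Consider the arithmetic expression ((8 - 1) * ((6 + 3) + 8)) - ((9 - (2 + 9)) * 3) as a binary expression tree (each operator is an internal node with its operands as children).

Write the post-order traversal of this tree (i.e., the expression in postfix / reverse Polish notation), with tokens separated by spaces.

Post-order on an expression tree gives postfix notation: for each operator, emit left operand, right operand, then the operator.

8 1 - 6 3 + 8 + * 9 2 9 + - 3 * -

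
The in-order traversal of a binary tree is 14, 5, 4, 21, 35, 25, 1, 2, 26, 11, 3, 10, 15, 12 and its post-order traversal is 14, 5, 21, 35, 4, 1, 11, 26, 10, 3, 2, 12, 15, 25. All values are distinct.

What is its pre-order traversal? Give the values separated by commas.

The last element of post-order is the root; it splits in-order into left and right subtrees.
Root 25: left subtree has 5 nodes {14, 5, 4, 21, 35}, right has 8 {1, 2, 26, 11, 3, 10, 15, 12}.
  Root 4: left subtree has 2 nodes {14, 5}, right has 2 {21, 35}.
    Root 5: left subtree has 1 node {14}, right has 0 { }.
    Root 35: left subtree has 1 node {21}, right has 0 { }.
  Root 15: left subtree has 6 nodes {1, 2, 26, 11, 3, 10}, right has 1 {12}.
    Root 2: left subtree has 1 node {1}, right has 4 {26, 11, 3, 10}.
      Root 3: left subtree has 2 nodes {26, 11}, right has 1 {10}.
        Root 26: left subtree has 0 nodes { }, right has 1 {11}.

25, 4, 5, 14, 35, 21, 15, 2, 1, 3, 26, 11, 10, 12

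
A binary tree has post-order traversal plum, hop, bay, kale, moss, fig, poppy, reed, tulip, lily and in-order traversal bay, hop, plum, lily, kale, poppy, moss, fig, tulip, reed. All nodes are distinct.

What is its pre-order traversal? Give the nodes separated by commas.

lily, bay, hop, plum, tulip, poppy, kale, fig, moss, reed

The last element of post-order is the root; it splits in-order into left and right subtrees.
Root lily: left subtree has 3 nodes {bay, hop, plum}, right has 6 {kale, poppy, moss, fig, tulip, reed}.
  Root bay: left subtree has 0 nodes { }, right has 2 {hop, plum}.
    Root hop: left subtree has 0 nodes { }, right has 1 {plum}.
  Root tulip: left subtree has 4 nodes {kale, poppy, moss, fig}, right has 1 {reed}.
    Root poppy: left subtree has 1 node {kale}, right has 2 {moss, fig}.
      Root fig: left subtree has 1 node {moss}, right has 0 { }.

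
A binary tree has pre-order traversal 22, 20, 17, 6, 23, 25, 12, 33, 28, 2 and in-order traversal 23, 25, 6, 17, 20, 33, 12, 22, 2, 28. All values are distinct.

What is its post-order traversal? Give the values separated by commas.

The first element of pre-order is the root; it splits in-order into left and right subtrees.
Root 22: left subtree has 7 nodes {23, 25, 6, 17, 20, 33, 12}, right has 2 {2, 28}.
  Root 20: left subtree has 4 nodes {23, 25, 6, 17}, right has 2 {33, 12}.
    Root 17: left subtree has 3 nodes {23, 25, 6}, right has 0 { }.
      Root 6: left subtree has 2 nodes {23, 25}, right has 0 { }.
        Root 23: left subtree has 0 nodes { }, right has 1 {25}.
    Root 12: left subtree has 1 node {33}, right has 0 { }.
  Root 28: left subtree has 1 node {2}, right has 0 { }.

25, 23, 6, 17, 33, 12, 20, 2, 28, 22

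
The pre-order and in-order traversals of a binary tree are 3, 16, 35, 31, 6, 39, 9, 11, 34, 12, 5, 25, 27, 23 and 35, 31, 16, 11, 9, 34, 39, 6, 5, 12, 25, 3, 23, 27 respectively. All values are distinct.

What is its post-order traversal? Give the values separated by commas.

31, 35, 11, 34, 9, 39, 5, 25, 12, 6, 16, 23, 27, 3

The first element of pre-order is the root; it splits in-order into left and right subtrees.
Root 3: left subtree has 11 nodes {35, 31, 16, 11, 9, 34, 39, 6, 5, 12, 25}, right has 2 {23, 27}.
  Root 16: left subtree has 2 nodes {35, 31}, right has 8 {11, 9, 34, 39, 6, 5, 12, 25}.
    Root 35: left subtree has 0 nodes { }, right has 1 {31}.
    Root 6: left subtree has 4 nodes {11, 9, 34, 39}, right has 3 {5, 12, 25}.
      Root 39: left subtree has 3 nodes {11, 9, 34}, right has 0 { }.
        Root 9: left subtree has 1 node {11}, right has 1 {34}.
      Root 12: left subtree has 1 node {5}, right has 1 {25}.
  Root 27: left subtree has 1 node {23}, right has 0 { }.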